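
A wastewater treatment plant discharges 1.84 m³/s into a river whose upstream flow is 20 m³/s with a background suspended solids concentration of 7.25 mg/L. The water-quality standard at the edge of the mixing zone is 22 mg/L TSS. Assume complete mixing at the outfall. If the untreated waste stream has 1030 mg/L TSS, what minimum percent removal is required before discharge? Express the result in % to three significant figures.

Mass balance: 22·21.84 = 1.84·Cₑ + 20·7.25.
Cₑ = (480.5 − 145) / 1.84 = 182.3 mg/L.
Required removal = 1 − 182.3/1030 = 82.3 %.

82.3 %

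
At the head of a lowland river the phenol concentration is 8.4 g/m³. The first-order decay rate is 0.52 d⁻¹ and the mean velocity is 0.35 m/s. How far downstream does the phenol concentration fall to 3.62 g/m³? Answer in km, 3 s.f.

From C = C₀·e^(−kt), t = ln(C₀/C)/k = ln(8.4/3.62)/0.52 = 0.8418/0.52 = 1.619 d.
Distance = v·t = 0.35 m/s × 1.399e+05 s = 4.895e+04 m = 48.95 km.

49.0 km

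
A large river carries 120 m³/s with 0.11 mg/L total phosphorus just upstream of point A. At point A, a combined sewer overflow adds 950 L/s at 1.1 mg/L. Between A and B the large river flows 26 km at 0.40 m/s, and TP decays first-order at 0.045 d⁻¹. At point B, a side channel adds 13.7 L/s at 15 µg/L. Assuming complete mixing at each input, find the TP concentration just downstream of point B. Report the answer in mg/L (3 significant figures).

950 L/s = 0.95 m³/s.
After input A: C = (120·0.11 + 0.95·1.1) / 121 = 0.1178 mg/L.
Over the 26 km reach to input B (t = 6.5e+04 s = 0.7523 d), decay gives C = 0.1178·exp(−0.045·0.7523) = 0.1139 mg/L.
13.7 L/s = 0.0137 m³/s.
15 µg/L = 0.015 mg/L.
After input B: C = (121·0.1139 + 0.0137·0.015) / 121 = 0.1138 mg/L.

0.114 mg/L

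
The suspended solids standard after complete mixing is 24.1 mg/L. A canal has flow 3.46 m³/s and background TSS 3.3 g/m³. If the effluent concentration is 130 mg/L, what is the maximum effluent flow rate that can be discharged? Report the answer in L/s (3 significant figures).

680 L/s

Mass balance at complete mixing: C_std·(Q_w + Q_r) = Q_w·C_e + Q_r·C_b.
Rearranging, Q_w = Q_r·(C_std − C_b)/(C_e − C_std) = 3.46·(24.1 − 3.3) / (130 − 24.1) = 0.6796 m³/s.
= 679.6 L/s.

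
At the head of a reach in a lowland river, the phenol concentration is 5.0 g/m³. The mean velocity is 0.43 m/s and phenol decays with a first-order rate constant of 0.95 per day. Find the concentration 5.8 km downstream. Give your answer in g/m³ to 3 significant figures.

Travel time t = 5.8 km / 0.43 m/s = 5800/0.43 = 1.349e+04 s = 0.1561 d.
First-order decay: C = 5.0·exp(−0.95·0.1561) = 5.0·0.8622 = 4.311 g/m³.

4.31 g/m³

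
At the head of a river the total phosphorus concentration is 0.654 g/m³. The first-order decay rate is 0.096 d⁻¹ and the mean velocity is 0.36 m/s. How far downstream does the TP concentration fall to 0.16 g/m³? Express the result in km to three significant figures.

From C = C₀·e^(−kt), t = ln(C₀/C)/k = ln(0.654/0.16)/0.096 = 1.408/0.096 = 14.67 d.
Distance = v·t = 0.36 m/s × 1.267e+06 s = 4.562e+05 m = 456.2 km.

456 km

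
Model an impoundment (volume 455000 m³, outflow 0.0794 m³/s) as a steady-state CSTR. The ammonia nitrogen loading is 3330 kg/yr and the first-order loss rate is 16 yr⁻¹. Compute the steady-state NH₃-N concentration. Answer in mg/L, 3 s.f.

Outflow Q = 0.0794 m³/s × 3.156e+07 s/yr = 2.506e+06 m³/yr.
Steady-state CSTR mass balance: W = Q·C + k·V·C, so C = W/(Q + kV).
Q + kV = 2.506e+06 + 16·455000 = 9.786e+06 m³/yr.
C = 3330/9.786e+06 = 0.0003403 kg/m³ = 0.3403 mg/L.

0.340 mg/L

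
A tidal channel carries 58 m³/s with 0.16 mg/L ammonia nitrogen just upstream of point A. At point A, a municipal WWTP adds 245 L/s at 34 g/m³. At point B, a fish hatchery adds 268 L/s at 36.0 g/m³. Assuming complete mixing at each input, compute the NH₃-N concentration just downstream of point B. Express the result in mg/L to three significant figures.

0.466 mg/L

245 L/s = 0.245 m³/s.
After input A: C = (58·0.16 + 0.245·34) / 58.24 = 0.3023 mg/L.
268 L/s = 0.268 m³/s.
After input B: C = (58.24·0.3023 + 0.268·36) / 58.51 = 0.4658 mg/L.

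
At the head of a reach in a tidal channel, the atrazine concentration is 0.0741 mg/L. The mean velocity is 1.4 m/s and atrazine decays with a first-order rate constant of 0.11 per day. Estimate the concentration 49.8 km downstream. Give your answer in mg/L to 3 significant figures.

0.0708 mg/L

Travel time t = 49.8 km / 1.4 m/s = 4.98e+04/1.4 = 3.557e+04 s = 0.4117 d.
First-order decay: C = 0.0741·exp(−0.11·0.4117) = 0.0741·0.9557 = 0.07082 mg/L.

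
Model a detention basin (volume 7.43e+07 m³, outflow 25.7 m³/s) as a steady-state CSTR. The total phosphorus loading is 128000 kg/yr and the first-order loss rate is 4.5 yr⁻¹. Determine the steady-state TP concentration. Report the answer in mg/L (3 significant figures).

Outflow Q = 25.7 m³/s × 3.156e+07 s/yr = 8.11e+08 m³/yr.
Steady-state CSTR mass balance: W = Q·C + k·V·C, so C = W/(Q + kV).
Q + kV = 8.11e+08 + 4.5·7.43e+07 = 1.145e+09 m³/yr.
C = 128000/1.145e+09 = 0.0001118 kg/m³ = 0.1118 mg/L.

0.112 mg/L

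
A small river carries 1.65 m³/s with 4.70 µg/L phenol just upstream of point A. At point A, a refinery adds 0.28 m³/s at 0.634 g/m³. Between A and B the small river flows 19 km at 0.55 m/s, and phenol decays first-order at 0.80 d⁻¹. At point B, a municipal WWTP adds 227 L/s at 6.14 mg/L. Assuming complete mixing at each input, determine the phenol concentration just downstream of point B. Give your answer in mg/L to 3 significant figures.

4.70 µg/L = 0.0047 mg/L.
After input A: C = (1.65·0.0047 + 0.28·0.634) / 1.93 = 0.096 mg/L.
Over the 19 km reach to input B (t = 3.455e+04 s = 0.3998 d), decay gives C = 0.096·exp(−0.80·0.3998) = 0.06972 mg/L.
227 L/s = 0.227 m³/s.
After input B: C = (1.93·0.06972 + 0.227·6.14) / 2.157 = 0.7085 mg/L.

0.709 mg/L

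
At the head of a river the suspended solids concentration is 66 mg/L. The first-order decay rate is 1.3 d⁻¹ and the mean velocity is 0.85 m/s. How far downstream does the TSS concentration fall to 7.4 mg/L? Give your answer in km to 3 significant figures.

From C = C₀·e^(−kt), t = ln(C₀/C)/k = ln(66/7.4)/1.3 = 2.188/1.3 = 1.683 d.
Distance = v·t = 0.85 m/s × 1.454e+05 s = 1.236e+05 m = 123.6 km.

124 km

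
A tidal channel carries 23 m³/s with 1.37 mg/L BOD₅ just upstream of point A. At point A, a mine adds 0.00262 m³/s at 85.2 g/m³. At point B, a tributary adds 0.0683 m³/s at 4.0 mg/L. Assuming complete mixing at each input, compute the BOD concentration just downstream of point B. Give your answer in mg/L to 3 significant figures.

1.39 mg/L

After input A: C = (23·1.37 + 0.00262·85.2) / 23 = 1.38 mg/L.
After input B: C = (23·1.38 + 0.0683·4) / 23.07 = 1.387 mg/L.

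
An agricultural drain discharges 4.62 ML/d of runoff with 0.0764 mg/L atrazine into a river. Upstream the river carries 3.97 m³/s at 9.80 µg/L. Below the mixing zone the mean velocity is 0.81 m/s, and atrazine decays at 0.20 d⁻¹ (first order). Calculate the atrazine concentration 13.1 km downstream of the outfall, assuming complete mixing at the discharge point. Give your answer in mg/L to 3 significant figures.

4.62 ML/d = 0.05347 m³/s.
9.80 µg/L = 0.0098 mg/L.
After complete mixing, C₀ = (0.05347·0.0764 + 3.97·0.0098) / 4.023 = 0.01069 mg/L.
Travel time t = 1.31e+04 m / 0.81 m/s = 1.617e+04 s = 0.1872 d.
C = 0.01069·exp(−0.20·0.1872) = 0.01069·0.9633 = 0.01029 mg/L.

0.0103 mg/L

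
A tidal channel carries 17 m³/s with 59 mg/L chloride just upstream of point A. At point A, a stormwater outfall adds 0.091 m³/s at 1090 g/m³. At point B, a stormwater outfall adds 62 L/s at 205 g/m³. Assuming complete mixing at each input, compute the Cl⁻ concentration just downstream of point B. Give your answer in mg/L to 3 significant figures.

After input A: C = (17·59 + 0.091·1090) / 17.09 = 64.49 mg/L.
62 L/s = 0.062 m³/s.
After input B: C = (17.09·64.49 + 0.062·205) / 17.15 = 65 mg/L.

65.0 mg/L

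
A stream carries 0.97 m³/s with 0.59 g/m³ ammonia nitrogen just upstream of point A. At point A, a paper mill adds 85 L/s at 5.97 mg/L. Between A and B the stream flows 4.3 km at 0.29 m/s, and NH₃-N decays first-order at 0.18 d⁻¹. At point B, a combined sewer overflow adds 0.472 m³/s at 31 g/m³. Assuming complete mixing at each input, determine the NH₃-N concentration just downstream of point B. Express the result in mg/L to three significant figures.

10.3 mg/L

85 L/s = 0.085 m³/s.
After input A: C = (0.97·0.59 + 0.085·5.97) / 1.055 = 1.023 mg/L.
Over the 4.3 km reach to input B (t = 1.483e+04 s = 0.1716 d), decay gives C = 1.023·exp(−0.18·0.1716) = 0.9923 mg/L.
After input B: C = (1.055·0.9923 + 0.472·31) / 1.527 = 10.27 mg/L.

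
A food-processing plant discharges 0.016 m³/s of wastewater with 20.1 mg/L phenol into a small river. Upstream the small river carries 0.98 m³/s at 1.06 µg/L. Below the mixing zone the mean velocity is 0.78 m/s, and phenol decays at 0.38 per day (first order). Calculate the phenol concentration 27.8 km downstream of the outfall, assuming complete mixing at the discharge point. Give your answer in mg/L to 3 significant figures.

0.277 mg/L

1.06 µg/L = 0.00106 mg/L.
After complete mixing, C₀ = (0.016·20.1 + 0.98·0.00106) / 0.996 = 0.3239 mg/L.
Travel time t = 2.78e+04 m / 0.78 m/s = 3.564e+04 s = 0.4125 d.
C = 0.3239·exp(−0.38·0.4125) = 0.3239·0.8549 = 0.2769 mg/L.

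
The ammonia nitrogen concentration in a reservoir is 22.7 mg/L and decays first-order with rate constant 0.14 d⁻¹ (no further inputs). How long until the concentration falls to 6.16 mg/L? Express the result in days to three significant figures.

9.32 d

t = ln(C₀/C)/k = ln(22.7/6.16)/0.14 = 1.304/0.14 = 9.316 d.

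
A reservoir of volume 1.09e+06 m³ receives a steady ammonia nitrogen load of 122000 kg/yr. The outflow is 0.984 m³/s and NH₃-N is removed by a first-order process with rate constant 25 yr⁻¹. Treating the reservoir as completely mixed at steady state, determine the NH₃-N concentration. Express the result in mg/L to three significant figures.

2.09 mg/L

Outflow Q = 0.984 m³/s × 3.156e+07 s/yr = 3.105e+07 m³/yr.
Steady-state CSTR mass balance: W = Q·C + k·V·C, so C = W/(Q + kV).
Q + kV = 3.105e+07 + 25·1.09e+06 = 5.83e+07 m³/yr.
C = 122000/5.83e+07 = 0.002093 kg/m³ = 2.093 mg/L.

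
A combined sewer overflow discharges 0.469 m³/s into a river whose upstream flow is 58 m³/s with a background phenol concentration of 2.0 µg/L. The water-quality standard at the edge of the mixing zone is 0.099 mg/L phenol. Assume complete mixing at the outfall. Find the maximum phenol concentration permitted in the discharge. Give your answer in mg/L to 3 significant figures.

12.1 mg/L

2.0 µg/L = 0.002 mg/L.
Mass balance: 0.099·58.47 = 0.469·Cₑ + 58·0.002.
Cₑ = (5.788 − 0.116) / 0.469 = 12.09 mg/L.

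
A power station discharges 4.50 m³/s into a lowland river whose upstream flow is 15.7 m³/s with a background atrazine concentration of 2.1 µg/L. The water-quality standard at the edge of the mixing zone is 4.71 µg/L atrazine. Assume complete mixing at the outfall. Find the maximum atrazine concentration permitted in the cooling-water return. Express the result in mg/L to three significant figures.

2.1 µg/L = 0.0021 mg/L.
4.71 µg/L = 0.00471 mg/L.
Mass balance: 0.00471·20.2 = 4.5·Cₑ + 15.7·0.0021.
Cₑ = (0.09514 − 0.03297) / 4.5 = 0.01382 mg/L.

0.0138 mg/L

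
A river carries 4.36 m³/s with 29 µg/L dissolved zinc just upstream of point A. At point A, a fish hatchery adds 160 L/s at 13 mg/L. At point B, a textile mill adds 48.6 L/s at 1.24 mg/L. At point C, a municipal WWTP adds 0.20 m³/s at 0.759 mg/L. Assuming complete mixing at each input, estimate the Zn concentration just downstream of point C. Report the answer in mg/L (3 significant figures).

0.507 mg/L

29 µg/L = 0.029 mg/L.
160 L/s = 0.16 m³/s.
After input A: C = (4.36·0.029 + 0.16·13) / 4.52 = 0.4882 mg/L.
48.6 L/s = 0.0486 m³/s.
After input B: C = (4.52·0.4882 + 0.0486·1.24) / 4.569 = 0.4961 mg/L.
After input C: C = (4.569·0.4961 + 0.2·0.759) / 4.769 = 0.5072 mg/L.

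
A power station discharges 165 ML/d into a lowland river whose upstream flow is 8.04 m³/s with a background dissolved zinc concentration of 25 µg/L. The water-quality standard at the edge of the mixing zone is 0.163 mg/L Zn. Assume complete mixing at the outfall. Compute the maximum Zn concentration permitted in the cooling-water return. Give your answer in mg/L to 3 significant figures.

0.744 mg/L

165 ML/d = 1.91 m³/s.
25 µg/L = 0.025 mg/L.
Mass balance: 0.163·9.95 = 1.91·Cₑ + 8.04·0.025.
Cₑ = (1.622 − 0.201) / 1.91 = 0.744 mg/L.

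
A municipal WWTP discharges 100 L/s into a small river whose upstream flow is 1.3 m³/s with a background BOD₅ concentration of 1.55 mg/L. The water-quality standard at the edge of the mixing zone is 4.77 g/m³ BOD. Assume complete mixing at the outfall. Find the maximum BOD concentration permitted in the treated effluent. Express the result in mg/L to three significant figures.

100 L/s = 0.1 m³/s.
Mass balance: 4.77·1.4 = 0.1·Cₑ + 1.3·1.55.
Cₑ = (6.678 − 2.015) / 0.1 = 46.63 mg/L.

46.6 mg/L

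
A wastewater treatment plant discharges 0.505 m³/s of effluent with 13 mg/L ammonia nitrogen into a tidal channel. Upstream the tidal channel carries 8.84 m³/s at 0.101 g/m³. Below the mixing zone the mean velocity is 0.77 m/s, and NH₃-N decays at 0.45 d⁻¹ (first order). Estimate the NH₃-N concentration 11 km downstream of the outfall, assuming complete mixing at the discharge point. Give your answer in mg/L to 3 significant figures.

0.741 mg/L

After complete mixing, C₀ = (0.505·13 + 8.84·0.101) / 9.345 = 0.7981 mg/L.
Travel time t = 1.1e+04 m / 0.77 m/s = 1.429e+04 s = 0.1653 d.
C = 0.7981·exp(−0.45·0.1653) = 0.7981·0.9283 = 0.7408 mg/L.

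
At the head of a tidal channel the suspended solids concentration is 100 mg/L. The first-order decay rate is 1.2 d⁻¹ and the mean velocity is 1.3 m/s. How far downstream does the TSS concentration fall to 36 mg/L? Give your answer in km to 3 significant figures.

From C = C₀·e^(−kt), t = ln(C₀/C)/k = ln(100/36)/1.2 = 1.022/1.2 = 0.8514 d.
Distance = v·t = 1.3 m/s × 7.356e+04 s = 9.563e+04 m = 95.63 km.

95.6 km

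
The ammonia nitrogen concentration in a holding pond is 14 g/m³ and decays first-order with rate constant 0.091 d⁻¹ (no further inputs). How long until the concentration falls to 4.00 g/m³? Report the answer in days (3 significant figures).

13.8 d

t = ln(C₀/C)/k = ln(14/4.00)/0.091 = 1.253/0.091 = 13.77 d.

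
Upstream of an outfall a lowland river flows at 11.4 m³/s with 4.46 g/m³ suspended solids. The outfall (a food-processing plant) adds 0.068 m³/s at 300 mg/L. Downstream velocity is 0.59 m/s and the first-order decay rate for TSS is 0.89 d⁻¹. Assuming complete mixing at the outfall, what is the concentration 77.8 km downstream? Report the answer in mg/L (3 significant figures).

1.60 mg/L

After complete mixing, C₀ = (0.068·300 + 11.4·4.46) / 11.47 = 6.212 mg/L.
Travel time t = 7.78e+04 m / 0.59 m/s = 1.319e+05 s = 1.526 d.
C = 6.212·exp(−0.89·1.526) = 6.212·0.2571 = 1.597 mg/L.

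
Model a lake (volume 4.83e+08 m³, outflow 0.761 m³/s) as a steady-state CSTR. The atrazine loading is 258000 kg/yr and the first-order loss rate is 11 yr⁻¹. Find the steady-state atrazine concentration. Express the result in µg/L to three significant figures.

48.3 µg/L

Outflow Q = 0.761 m³/s × 3.156e+07 s/yr = 2.402e+07 m³/yr.
Steady-state CSTR mass balance: W = Q·C + k·V·C, so C = W/(Q + kV).
Q + kV = 2.402e+07 + 11·4.83e+08 = 5.337e+09 m³/yr.
C = 258000/5.337e+09 = 4.834e-05 kg/m³ = 0.04834 mg/L = 48.34 µg/L.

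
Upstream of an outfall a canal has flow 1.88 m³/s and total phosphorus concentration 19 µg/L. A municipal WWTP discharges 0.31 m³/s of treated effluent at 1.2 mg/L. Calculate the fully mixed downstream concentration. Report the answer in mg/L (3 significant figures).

19 µg/L = 0.019 mg/L.
Flow-weighted mixing gives C = (0.31·1.2 + 1.88·0.019) / (0.31 + 1.88) = 0.4077/2.19 = 0.1862 mg/L.

0.186 mg/L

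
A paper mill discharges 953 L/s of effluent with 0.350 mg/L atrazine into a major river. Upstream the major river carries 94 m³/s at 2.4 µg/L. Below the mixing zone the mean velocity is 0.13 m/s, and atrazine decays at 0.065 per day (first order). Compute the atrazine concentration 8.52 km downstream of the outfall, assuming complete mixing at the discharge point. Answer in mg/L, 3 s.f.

953 L/s = 0.953 m³/s.
2.4 µg/L = 0.0024 mg/L.
After complete mixing, C₀ = (0.953·0.35 + 94·0.0024) / 94.95 = 0.005889 mg/L.
Travel time t = 8520 m / 0.13 m/s = 6.554e+04 s = 0.7585 d.
C = 0.005889·exp(−0.065·0.7585) = 0.005889·0.9519 = 0.005605 mg/L.

0.00561 mg/L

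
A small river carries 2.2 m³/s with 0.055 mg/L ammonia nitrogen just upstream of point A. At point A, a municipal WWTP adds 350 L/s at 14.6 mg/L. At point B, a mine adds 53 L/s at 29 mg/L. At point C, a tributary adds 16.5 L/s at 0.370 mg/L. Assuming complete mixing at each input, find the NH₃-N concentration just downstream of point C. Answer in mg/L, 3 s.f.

2.59 mg/L

350 L/s = 0.35 m³/s.
After input A: C = (2.2·0.055 + 0.35·14.6) / 2.55 = 2.051 mg/L.
53 L/s = 0.053 m³/s.
After input B: C = (2.55·2.051 + 0.053·29) / 2.603 = 2.6 mg/L.
16.5 L/s = 0.0165 m³/s.
After input C: C = (2.603·2.6 + 0.0165·0.37) / 2.62 = 2.586 mg/L.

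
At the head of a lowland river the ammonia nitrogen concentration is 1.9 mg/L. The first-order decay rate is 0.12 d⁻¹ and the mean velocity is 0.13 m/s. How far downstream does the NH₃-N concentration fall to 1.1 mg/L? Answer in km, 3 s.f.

From C = C₀·e^(−kt), t = ln(C₀/C)/k = ln(1.9/1.1)/0.12 = 0.5465/0.12 = 4.555 d.
Distance = v·t = 0.13 m/s × 3.935e+05 s = 5.116e+04 m = 51.16 km.

51.2 km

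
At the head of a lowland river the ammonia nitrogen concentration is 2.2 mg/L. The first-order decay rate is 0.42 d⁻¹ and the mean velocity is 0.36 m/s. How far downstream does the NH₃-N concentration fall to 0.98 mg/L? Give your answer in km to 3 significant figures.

From C = C₀·e^(−kt), t = ln(C₀/C)/k = ln(2.2/0.98)/0.42 = 0.8087/0.42 = 1.925 d.
Distance = v·t = 0.36 m/s × 1.664e+05 s = 5.989e+04 m = 59.89 km.

59.9 km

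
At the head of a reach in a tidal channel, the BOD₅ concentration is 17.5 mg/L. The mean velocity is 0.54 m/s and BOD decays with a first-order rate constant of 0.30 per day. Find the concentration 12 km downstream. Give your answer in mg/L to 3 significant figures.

16.2 mg/L

Travel time t = 12 km / 0.54 m/s = 1.2e+04/0.54 = 2.222e+04 s = 0.2572 d.
First-order decay: C = 17.5·exp(−0.30·0.2572) = 17.5·0.9257 = 16.2 mg/L.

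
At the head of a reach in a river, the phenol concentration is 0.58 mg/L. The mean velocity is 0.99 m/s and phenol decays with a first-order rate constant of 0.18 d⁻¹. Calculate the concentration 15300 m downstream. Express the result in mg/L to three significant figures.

Travel time t = 15300 m / 0.99 m/s = 1.53e+04/0.99 = 1.545e+04 s = 0.1789 d.
First-order decay: C = 0.58·exp(−0.18·0.1789) = 0.58·0.9683 = 0.5616 mg/L.

0.562 mg/L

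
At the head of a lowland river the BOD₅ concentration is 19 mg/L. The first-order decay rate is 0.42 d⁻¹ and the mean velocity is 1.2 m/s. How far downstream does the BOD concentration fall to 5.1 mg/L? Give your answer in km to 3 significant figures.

325 km

From C = C₀·e^(−kt), t = ln(C₀/C)/k = ln(19/5.1)/0.42 = 1.315/0.42 = 3.131 d.
Distance = v·t = 1.2 m/s × 2.706e+05 s = 3.247e+05 m = 324.7 km.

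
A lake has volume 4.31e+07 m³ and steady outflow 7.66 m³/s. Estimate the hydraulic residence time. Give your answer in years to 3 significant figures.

0.178 yr

Q = 7.66 m³/s × 3.156e+07 s/yr = 2.417e+08 m³/yr.
Hydraulic residence time τ = V/Q = 4.31e+07/2.417e+08 = 0.1783 yr.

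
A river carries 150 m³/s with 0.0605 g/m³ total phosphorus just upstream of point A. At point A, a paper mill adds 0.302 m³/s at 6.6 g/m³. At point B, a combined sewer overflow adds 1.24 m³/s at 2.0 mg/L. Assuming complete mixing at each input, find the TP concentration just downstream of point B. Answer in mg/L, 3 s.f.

0.0894 mg/L

After input A: C = (150·0.0605 + 0.302·6.6) / 150.3 = 0.07364 mg/L.
After input B: C = (150.3·0.07364 + 1.24·2) / 151.5 = 0.0894 mg/L.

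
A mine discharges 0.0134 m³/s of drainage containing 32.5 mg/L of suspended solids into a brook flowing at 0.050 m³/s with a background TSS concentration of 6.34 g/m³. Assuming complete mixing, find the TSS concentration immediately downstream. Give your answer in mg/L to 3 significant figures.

Conservation of mass across the mixing zone: C = (0.0134·32.5 + 0.05·6.34) / (0.0134 + 0.05) = 0.7525/0.0634 = 11.87 mg/L.

11.9 mg/L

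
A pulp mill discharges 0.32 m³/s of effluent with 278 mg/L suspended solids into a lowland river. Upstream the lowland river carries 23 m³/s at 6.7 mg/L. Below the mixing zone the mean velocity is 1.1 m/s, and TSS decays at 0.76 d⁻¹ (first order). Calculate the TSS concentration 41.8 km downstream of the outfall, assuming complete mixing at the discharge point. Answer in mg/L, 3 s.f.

7.46 mg/L

After complete mixing, C₀ = (0.32·278 + 23·6.7) / 23.32 = 10.42 mg/L.
Travel time t = 4.18e+04 m / 1.1 m/s = 3.8e+04 s = 0.4398 d.
C = 10.42·exp(−0.76·0.4398) = 10.42·0.7159 = 7.461 mg/L.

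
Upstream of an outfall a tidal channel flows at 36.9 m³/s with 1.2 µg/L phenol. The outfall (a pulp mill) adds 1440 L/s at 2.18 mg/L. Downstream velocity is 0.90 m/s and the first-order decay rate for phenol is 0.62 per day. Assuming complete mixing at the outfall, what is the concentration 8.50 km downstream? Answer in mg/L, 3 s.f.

1440 L/s = 1.44 m³/s.
1.2 µg/L = 0.0012 mg/L.
After complete mixing, C₀ = (1.44·2.18 + 36.9·0.0012) / 38.34 = 0.08303 mg/L.
Travel time t = 8500 m / 0.90 m/s = 9444 s = 0.1093 d.
C = 0.08303·exp(−0.62·0.1093) = 0.08303·0.9345 = 0.07759 mg/L.

0.0776 mg/L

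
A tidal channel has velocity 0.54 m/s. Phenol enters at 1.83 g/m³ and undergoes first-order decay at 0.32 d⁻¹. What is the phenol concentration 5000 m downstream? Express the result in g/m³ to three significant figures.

1.77 g/m³

Travel time t = 5000 m / 0.54 m/s = 5000/0.54 = 9259 s = 0.1072 d.
First-order decay: C = 1.83·exp(−0.32·0.1072) = 1.83·0.9663 = 1.768 g/m³.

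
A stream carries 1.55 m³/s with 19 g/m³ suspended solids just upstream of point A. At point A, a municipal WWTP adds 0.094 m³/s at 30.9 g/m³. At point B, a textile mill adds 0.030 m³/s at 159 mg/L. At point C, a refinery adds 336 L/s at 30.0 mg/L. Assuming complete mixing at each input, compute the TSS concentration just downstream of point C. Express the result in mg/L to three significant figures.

After input A: C = (1.55·19 + 0.094·30.9) / 1.644 = 19.68 mg/L.
After input B: C = (1.644·19.68 + 0.03·159) / 1.674 = 22.18 mg/L.
336 L/s = 0.336 m³/s.
After input C: C = (1.674·22.18 + 0.336·30) / 2.01 = 23.48 mg/L.

23.5 mg/L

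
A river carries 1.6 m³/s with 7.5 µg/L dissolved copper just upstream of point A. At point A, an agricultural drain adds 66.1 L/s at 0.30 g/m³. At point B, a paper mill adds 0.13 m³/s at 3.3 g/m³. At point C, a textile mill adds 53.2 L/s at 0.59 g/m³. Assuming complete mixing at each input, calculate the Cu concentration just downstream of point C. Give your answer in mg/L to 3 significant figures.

0.266 mg/L

7.5 µg/L = 0.0075 mg/L.
66.1 L/s = 0.0661 m³/s.
After input A: C = (1.6·0.0075 + 0.0661·0.3) / 1.666 = 0.0191 mg/L.
After input B: C = (1.666·0.0191 + 0.13·3.3) / 1.796 = 0.2566 mg/L.
53.2 L/s = 0.0532 m³/s.
After input C: C = (1.796·0.2566 + 0.0532·0.59) / 1.849 = 0.2662 mg/L.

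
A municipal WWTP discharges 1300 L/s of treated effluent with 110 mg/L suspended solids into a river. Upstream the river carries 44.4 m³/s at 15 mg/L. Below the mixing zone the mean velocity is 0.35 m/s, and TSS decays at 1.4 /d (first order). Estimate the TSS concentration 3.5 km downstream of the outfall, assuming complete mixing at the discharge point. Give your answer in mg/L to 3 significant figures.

15.1 mg/L

1300 L/s = 1.3 m³/s.
After complete mixing, C₀ = (1.3·110 + 44.4·15) / 45.7 = 17.7 mg/L.
Travel time t = 3500 m / 0.35 m/s = 1e+04 s = 0.1157 d.
C = 17.7·exp(−1.4·0.1157) = 17.7·0.8504 = 15.05 mg/L.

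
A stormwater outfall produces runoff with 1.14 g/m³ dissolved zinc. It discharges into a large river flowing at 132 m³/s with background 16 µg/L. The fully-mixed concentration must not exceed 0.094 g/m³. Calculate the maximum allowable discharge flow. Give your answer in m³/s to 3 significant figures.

9.84 m³/s

16 µg/L = 0.016 mg/L.
Mass balance at complete mixing: C_std·(Q_w + Q_r) = Q_w·C_e + Q_r·C_b.
Rearranging, Q_w = Q_r·(C_std − C_b)/(C_e − C_std) = 132·(0.094 − 0.016) / (1.14 − 0.094) = 9.843 m³/s.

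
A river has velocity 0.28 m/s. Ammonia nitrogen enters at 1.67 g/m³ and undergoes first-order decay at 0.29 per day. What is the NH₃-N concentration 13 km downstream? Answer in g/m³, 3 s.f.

1.43 g/m³

Travel time t = 13 km / 0.28 m/s = 1.3e+04/0.28 = 4.643e+04 s = 0.5374 d.
First-order decay: C = 1.67·exp(−0.29·0.5374) = 1.67·0.8557 = 1.429 g/m³.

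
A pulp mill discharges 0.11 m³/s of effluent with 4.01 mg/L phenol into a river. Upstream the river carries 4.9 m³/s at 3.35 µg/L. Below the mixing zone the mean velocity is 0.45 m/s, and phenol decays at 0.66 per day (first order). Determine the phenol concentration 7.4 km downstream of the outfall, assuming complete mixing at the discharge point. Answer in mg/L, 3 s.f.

0.0805 mg/L

3.35 µg/L = 0.00335 mg/L.
After complete mixing, C₀ = (0.11·4.01 + 4.9·0.00335) / 5.01 = 0.09132 mg/L.
Travel time t = 7400 m / 0.45 m/s = 1.644e+04 s = 0.1903 d.
C = 0.09132·exp(−0.66·0.1903) = 0.09132·0.882 = 0.08054 mg/L.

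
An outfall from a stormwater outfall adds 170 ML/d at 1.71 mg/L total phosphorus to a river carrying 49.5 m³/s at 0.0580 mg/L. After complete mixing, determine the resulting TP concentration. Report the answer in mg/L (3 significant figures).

0.121 mg/L

170 ML/d = 1.968 m³/s.
Flow-weighted mixing gives C = (1.968·1.71 + 49.5·0.058) / (1.968 + 49.5) = 6.236/51.47 = 0.1212 mg/L.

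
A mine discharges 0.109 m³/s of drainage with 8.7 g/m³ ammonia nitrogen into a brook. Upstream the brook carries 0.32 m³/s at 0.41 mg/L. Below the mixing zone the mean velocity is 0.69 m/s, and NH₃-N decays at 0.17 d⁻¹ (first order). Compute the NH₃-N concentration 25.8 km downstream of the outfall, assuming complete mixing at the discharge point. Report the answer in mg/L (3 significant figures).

2.34 mg/L

After complete mixing, C₀ = (0.109·8.7 + 0.32·0.41) / 0.429 = 2.516 mg/L.
Travel time t = 2.58e+04 m / 0.69 m/s = 3.739e+04 s = 0.4328 d.
C = 2.516·exp(−0.17·0.4328) = 2.516·0.9291 = 2.338 mg/L.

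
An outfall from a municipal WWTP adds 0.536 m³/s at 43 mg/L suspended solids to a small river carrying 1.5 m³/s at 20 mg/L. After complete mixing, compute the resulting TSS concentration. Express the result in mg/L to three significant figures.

26.1 mg/L

Conservation of mass across the mixing zone: C = (0.536·43 + 1.5·20) / (0.536 + 1.5) = 53.05/2.036 = 26.06 mg/L.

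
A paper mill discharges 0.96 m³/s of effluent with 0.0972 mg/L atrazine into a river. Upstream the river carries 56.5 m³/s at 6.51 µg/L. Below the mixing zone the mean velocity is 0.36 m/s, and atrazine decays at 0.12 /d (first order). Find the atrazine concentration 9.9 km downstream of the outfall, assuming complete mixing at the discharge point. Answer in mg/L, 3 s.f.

6.51 µg/L = 0.00651 mg/L.
After complete mixing, C₀ = (0.96·0.0972 + 56.5·0.00651) / 57.46 = 0.008025 mg/L.
Travel time t = 9900 m / 0.36 m/s = 2.75e+04 s = 0.3183 d.
C = 0.008025·exp(−0.12·0.3183) = 0.008025·0.9625 = 0.007724 mg/L.

0.00772 mg/L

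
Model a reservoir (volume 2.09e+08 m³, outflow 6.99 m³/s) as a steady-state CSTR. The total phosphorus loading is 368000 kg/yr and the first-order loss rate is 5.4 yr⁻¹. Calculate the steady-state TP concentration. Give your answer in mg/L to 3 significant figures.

0.273 mg/L

Outflow Q = 6.99 m³/s × 3.156e+07 s/yr = 2.206e+08 m³/yr.
Steady-state CSTR mass balance: W = Q·C + k·V·C, so C = W/(Q + kV).
Q + kV = 2.206e+08 + 5.4·2.09e+08 = 1.349e+09 m³/yr.
C = 368000/1.349e+09 = 0.0002728 kg/m³ = 0.2728 mg/L.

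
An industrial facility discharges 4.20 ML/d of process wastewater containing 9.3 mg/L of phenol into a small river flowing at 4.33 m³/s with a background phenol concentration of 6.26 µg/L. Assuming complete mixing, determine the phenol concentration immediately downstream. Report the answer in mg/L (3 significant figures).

0.109 mg/L

4.20 ML/d = 0.04861 m³/s.
6.26 µg/L = 0.00626 mg/L.
Conservation of mass across the mixing zone: C = (0.04861·9.3 + 4.33·0.00626) / (0.04861 + 4.33) = 0.4792/4.379 = 0.1094 mg/L.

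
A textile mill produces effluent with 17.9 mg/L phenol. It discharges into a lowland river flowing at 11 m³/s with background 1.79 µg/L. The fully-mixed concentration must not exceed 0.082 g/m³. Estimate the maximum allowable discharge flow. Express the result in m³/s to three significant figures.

0.0495 m³/s

1.79 µg/L = 0.00179 mg/L.
Mass balance at complete mixing: C_std·(Q_w + Q_r) = Q_w·C_e + Q_r·C_b.
Rearranging, Q_w = Q_r·(C_std − C_b)/(C_e − C_std) = 11·(0.082 − 0.00179) / (17.9 − 0.082) = 0.04952 m³/s.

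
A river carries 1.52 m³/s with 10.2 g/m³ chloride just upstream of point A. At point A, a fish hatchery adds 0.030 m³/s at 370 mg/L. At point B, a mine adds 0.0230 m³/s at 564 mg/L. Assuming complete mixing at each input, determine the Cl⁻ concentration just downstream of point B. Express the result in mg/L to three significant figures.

After input A: C = (1.52·10.2 + 0.03·370) / 1.55 = 17.16 mg/L.
After input B: C = (1.55·17.16 + 0.023·564) / 1.573 = 25.16 mg/L.

25.2 mg/L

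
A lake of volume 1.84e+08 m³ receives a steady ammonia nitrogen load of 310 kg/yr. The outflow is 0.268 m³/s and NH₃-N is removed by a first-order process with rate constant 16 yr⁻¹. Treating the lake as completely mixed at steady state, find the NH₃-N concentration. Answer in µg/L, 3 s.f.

Outflow Q = 0.268 m³/s × 3.156e+07 s/yr = 8.457e+06 m³/yr.
Steady-state CSTR mass balance: W = Q·C + k·V·C, so C = W/(Q + kV).
Q + kV = 8.457e+06 + 16·1.84e+08 = 2.952e+09 m³/yr.
C = 310/2.952e+09 = 1.05e-07 kg/m³ = 0.000105 mg/L = 0.105 µg/L.

0.105 µg/L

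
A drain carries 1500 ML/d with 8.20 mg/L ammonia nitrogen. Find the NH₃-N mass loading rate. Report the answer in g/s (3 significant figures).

1500 ML/d = 17.36 m³/s.
Mass flux = Q·C = 17.36 m³/s × 8.2 g/m³ = 142.4 g/s.

142 g/s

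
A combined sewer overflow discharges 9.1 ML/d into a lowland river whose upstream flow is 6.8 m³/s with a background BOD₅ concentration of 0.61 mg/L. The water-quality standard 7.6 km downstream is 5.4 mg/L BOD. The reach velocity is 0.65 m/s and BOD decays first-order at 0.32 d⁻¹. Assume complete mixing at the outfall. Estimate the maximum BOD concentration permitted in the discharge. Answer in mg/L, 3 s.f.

9.1 ML/d = 0.1053 m³/s.
Travel time to the compliance point: t = 7600/0.65 = 1.169e+04 s = 0.1353 d; decay factor exp(−0.32·0.1353) = 0.9576.
So the concentration just after mixing may be at most 5.4/0.9576 = 5.639 mg/L.
Mass balance: 5.639·6.905 = 0.1053·Cₑ + 6.8·0.61.
Cₑ = (38.94 − 4.148) / 0.1053 = 330.3 mg/L.

330 mg/L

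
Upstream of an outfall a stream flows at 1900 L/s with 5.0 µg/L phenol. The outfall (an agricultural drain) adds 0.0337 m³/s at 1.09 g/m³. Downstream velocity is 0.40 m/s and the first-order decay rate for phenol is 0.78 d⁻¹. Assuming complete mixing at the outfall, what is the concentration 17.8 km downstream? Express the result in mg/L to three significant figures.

1900 L/s = 1.9 m³/s.
5.0 µg/L = 0.005 mg/L.
After complete mixing, C₀ = (0.0337·1.09 + 1.9·0.005) / 1.934 = 0.02391 mg/L.
Travel time t = 1.78e+04 m / 0.40 m/s = 4.45e+04 s = 0.515 d.
C = 0.02391·exp(−0.78·0.515) = 0.02391·0.6692 = 0.016 mg/L.

0.0160 mg/L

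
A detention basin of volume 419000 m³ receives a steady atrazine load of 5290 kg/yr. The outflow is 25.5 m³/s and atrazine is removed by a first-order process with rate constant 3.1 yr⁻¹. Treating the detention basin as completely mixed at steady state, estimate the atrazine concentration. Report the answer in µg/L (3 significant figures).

6.56 µg/L

Outflow Q = 25.5 m³/s × 3.156e+07 s/yr = 8.047e+08 m³/yr.
Steady-state CSTR mass balance: W = Q·C + k·V·C, so C = W/(Q + kV).
Q + kV = 8.047e+08 + 3.1·419000 = 8.06e+08 m³/yr.
C = 5290/8.06e+08 = 6.563e-06 kg/m³ = 0.006563 mg/L = 6.563 µg/L.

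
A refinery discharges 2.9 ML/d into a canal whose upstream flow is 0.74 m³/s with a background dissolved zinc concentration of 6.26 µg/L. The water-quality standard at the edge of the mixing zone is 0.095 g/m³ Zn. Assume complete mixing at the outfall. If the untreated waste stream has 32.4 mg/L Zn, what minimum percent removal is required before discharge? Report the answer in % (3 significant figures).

2.9 ML/d = 0.03356 m³/s.
6.26 µg/L = 0.00626 mg/L.
Mass balance: 0.095·0.7736 = 0.03356·Cₑ + 0.74·0.00626.
Cₑ = (0.07349 − 0.004632) / 0.03356 = 2.051 mg/L.
Required removal = 1 − 2.051/32.4 = 93.67 %.

93.7 %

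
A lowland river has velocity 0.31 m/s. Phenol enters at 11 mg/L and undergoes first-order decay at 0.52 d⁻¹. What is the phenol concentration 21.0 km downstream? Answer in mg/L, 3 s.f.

7.32 mg/L

Travel time t = 21.0 km / 0.31 m/s = 2.1e+04/0.31 = 6.774e+04 s = 0.7841 d.
First-order decay: C = 11·exp(−0.52·0.7841) = 11·0.6652 = 7.317 mg/L.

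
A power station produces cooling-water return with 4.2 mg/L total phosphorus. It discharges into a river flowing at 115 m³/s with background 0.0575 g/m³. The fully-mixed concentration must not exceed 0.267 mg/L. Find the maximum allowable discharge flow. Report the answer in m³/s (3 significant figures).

Mass balance at complete mixing: C_std·(Q_w + Q_r) = Q_w·C_e + Q_r·C_b.
Rearranging, Q_w = Q_r·(C_std − C_b)/(C_e − C_std) = 115·(0.267 − 0.0575) / (4.2 − 0.267) = 6.126 m³/s.

6.13 m³/s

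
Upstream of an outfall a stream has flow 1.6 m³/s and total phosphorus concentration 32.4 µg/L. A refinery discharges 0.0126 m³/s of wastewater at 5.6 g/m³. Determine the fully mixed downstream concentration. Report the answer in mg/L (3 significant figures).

0.0759 mg/L

32.4 µg/L = 0.0324 mg/L.
By mass balance at complete mixing, C = (0.0126·5.6 + 1.6·0.0324) / (0.0126 + 1.6) = 0.1224/1.613 = 0.0759 mg/L.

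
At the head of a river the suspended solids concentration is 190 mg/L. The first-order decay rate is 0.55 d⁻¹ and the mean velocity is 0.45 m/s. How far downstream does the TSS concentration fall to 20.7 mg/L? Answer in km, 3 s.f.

From C = C₀·e^(−kt), t = ln(C₀/C)/k = ln(190/20.7)/0.55 = 2.217/0.55 = 4.031 d.
Distance = v·t = 0.45 m/s × 3.483e+05 s = 1.567e+05 m = 156.7 km.

157 km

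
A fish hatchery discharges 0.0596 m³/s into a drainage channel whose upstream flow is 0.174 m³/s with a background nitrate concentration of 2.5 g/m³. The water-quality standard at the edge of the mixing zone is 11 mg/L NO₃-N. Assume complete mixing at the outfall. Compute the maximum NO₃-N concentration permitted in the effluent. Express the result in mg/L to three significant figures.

Mass balance: 11·0.2336 = 0.0596·Cₑ + 0.174·2.5.
Cₑ = (2.57 − 0.435) / 0.0596 = 35.82 mg/L.

35.8 mg/L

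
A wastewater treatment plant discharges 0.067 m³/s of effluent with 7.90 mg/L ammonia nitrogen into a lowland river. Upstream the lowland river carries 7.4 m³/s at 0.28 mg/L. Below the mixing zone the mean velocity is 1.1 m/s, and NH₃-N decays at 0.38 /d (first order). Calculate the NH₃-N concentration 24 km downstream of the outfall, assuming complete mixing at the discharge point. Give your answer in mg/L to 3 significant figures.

0.316 mg/L

After complete mixing, C₀ = (0.067·7.9 + 7.4·0.28) / 7.467 = 0.3484 mg/L.
Travel time t = 2.4e+04 m / 1.1 m/s = 2.182e+04 s = 0.2525 d.
C = 0.3484·exp(−0.38·0.2525) = 0.3484·0.9085 = 0.3165 mg/L.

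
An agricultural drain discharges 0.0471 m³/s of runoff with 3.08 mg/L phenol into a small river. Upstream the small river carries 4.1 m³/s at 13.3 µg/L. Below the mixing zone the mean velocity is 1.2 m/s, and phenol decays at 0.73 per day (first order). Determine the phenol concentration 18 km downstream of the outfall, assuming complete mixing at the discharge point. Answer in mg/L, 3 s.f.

13.3 µg/L = 0.0133 mg/L.
After complete mixing, C₀ = (0.0471·3.08 + 4.1·0.0133) / 4.147 = 0.04813 mg/L.
Travel time t = 1.8e+04 m / 1.2 m/s = 1.5e+04 s = 0.1736 d.
C = 0.04813·exp(−0.73·0.1736) = 0.04813·0.881 = 0.0424 mg/L.

0.0424 mg/L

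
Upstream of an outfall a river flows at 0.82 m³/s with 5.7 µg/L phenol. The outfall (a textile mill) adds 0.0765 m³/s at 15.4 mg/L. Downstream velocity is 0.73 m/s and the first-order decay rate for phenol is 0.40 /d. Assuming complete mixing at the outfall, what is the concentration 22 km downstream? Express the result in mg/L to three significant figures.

5.7 µg/L = 0.0057 mg/L.
After complete mixing, C₀ = (0.0765·15.4 + 0.82·0.0057) / 0.8965 = 1.319 mg/L.
Travel time t = 2.2e+04 m / 0.73 m/s = 3.014e+04 s = 0.3488 d.
C = 1.319·exp(−0.40·0.3488) = 1.319·0.8698 = 1.148 mg/L.

1.15 mg/L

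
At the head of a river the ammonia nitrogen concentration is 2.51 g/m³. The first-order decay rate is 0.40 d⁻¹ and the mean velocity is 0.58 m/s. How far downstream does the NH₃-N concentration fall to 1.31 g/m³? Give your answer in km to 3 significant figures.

From C = C₀·e^(−kt), t = ln(C₀/C)/k = ln(2.51/1.31)/0.40 = 0.6503/0.40 = 1.626 d.
Distance = v·t = 0.58 m/s × 1.405e+05 s = 8.146e+04 m = 81.46 km.

81.5 km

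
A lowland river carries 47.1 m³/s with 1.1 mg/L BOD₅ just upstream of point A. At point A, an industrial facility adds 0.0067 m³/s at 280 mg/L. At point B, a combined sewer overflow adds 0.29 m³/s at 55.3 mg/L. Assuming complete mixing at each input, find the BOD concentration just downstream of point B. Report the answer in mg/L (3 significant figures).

After input A: C = (47.1·1.1 + 0.0067·280) / 47.11 = 1.14 mg/L.
After input B: C = (47.11·1.14 + 0.29·55.3) / 47.4 = 1.471 mg/L.

1.47 mg/L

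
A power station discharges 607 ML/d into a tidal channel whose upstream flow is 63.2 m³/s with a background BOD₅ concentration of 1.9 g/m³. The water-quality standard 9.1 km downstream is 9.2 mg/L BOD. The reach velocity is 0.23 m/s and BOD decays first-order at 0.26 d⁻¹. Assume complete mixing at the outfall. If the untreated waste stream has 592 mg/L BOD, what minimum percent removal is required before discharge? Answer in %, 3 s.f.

607 ML/d = 7.025 m³/s.
Travel time to the compliance point: t = 9100/0.23 = 3.957e+04 s = 0.4579 d; decay factor exp(−0.26·0.4579) = 0.8878.
So the concentration just after mixing may be at most 9.2/0.8878 = 10.36 mg/L.
Mass balance: 10.36·70.23 = 7.025·Cₑ + 63.2·1.9.
Cₑ = (727.8 − 120.1) / 7.025 = 86.5 mg/L.
Required removal = 1 − 86.5/592 = 85.39 %.

85.4 %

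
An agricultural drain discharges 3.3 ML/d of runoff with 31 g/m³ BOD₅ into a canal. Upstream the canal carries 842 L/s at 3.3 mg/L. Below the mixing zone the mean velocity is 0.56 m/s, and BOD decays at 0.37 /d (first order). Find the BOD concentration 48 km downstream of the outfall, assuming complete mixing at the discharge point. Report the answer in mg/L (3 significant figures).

3.12 mg/L

3.3 ML/d = 0.03819 m³/s.
842 L/s = 0.842 m³/s.
After complete mixing, C₀ = (0.03819·31 + 0.842·3.3) / 0.8802 = 4.502 mg/L.
Travel time t = 4.8e+04 m / 0.56 m/s = 8.571e+04 s = 0.9921 d.
C = 4.502·exp(−0.37·0.9921) = 4.502·0.6928 = 3.119 mg/L.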